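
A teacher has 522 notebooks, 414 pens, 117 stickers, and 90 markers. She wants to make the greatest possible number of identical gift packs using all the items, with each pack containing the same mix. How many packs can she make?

9 packs

The pack count must divide each quantity, so the greatest is gcd(522, 414, 117, 90).
522 = 2 × 3^2 × 29
414 = 2 × 3^2 × 23
117 = 3^2 × 13
90 = 2 × 3^2 × 5
gcd(522, 414, 117, 90) = 3^2 = 9.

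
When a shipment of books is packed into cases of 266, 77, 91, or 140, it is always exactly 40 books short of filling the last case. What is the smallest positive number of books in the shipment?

Being 40 short of a full case of size k means N ≡ −40 (mod k), i.e. N + 40 is a multiple of each size.
266 = 2 × 7 × 19
77 = 7 × 11
91 = 7 × 13
140 = 2^2 × 5 × 7
LCM(266, 77, 91, 140) = 2^2 × 5 × 7 × 11 × 13 × 19 = 380380.
Smallest positive N is 380380 − 40 = 380340.

380340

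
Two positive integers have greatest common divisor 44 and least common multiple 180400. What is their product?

7937600

For any two positive integers, gcd × lcm = product = 44 × 180400 = 7937600.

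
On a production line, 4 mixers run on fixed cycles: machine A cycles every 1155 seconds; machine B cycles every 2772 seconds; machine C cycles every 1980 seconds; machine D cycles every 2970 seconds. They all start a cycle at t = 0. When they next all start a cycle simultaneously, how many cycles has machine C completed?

They are all back at their starting positions together after one LCM of the periods.
1155 = 3 × 5 × 7 × 11
2772 = 2^2 × 3^2 × 7 × 11
1980 = 2^2 × 3^2 × 5 × 11
2970 = 2 × 3^3 × 5 × 11
LCM(1155, 2772, 1980, 2970) = 2^2 × 3^3 × 5 × 7 × 11 = 41580.
Cycles for period 1980: 41580 / 1980 = 21.

21 cycles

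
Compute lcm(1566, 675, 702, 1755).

1566 = 2 × 3^3 × 29
675 = 3^3 × 5^2
702 = 2 × 3^3 × 13
1755 = 3^3 × 5 × 13
LCM(1566, 675, 702, 1755) = 2 × 3^3 × 5^2 × 13 × 29 = 508950.

508950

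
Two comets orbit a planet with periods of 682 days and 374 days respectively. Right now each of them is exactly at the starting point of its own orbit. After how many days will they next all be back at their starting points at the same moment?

The first simultaneous occurrence is after LCM of the individual periods.
682 = 2 × 11 × 31
374 = 2 × 11 × 17
LCM(682, 374) = 2 × 11 × 17 × 31 = 11594.

11594 days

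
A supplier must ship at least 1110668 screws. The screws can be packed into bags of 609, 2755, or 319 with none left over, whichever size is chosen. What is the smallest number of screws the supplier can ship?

The number of screws must be a common multiple of 609, 2755, and 319, so a multiple of their LCM.
609 = 3 × 7 × 29
2755 = 5 × 19 × 29
319 = 11 × 29
LCM(609, 2755, 319) = 3 × 5 × 7 × 11 × 19 × 29 = 636405.
Smallest multiple of 636405 that is ≥ 1110668: ⌈1110668/636405⌉ × 636405 = 2 × 636405 = 1272810.

1272810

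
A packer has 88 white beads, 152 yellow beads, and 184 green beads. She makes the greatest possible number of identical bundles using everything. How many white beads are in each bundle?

11

Number of bundles = gcd(88, 152, 184).
88 = 2^3 × 11
152 = 2^3 × 19
184 = 2^3 × 23
gcd(88, 152, 184) = 2^3 = 8.
white beads per bundle = 88 / 8 = 11.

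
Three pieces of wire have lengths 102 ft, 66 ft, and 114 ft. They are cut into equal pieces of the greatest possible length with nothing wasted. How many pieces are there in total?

47

Piece length = gcd(102, 66, 114).
102 = 2 × 3 × 17
66 = 2 × 3 × 11
114 = 2 × 3 × 19
gcd(102, 66, 114) = 2 × 3 = 6.
Total pieces = 102/6 + 66/6 + 114/6 = 17 + 11 + 19 = 47.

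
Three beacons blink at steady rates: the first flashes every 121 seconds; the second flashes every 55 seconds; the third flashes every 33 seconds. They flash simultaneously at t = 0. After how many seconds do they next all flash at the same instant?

1815 seconds

The first simultaneous occurrence is after LCM of the individual periods.
121 = 11^2
55 = 5 × 11
33 = 3 × 11
LCM(121, 55, 33) = 3 × 5 × 11^2 = 1815.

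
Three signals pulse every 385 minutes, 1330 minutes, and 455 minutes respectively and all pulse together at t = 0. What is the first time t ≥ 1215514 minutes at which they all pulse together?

Joint pulses occur at multiples of LCM(385, 1330, 455).
385 = 5 × 7 × 11
1330 = 2 × 5 × 7 × 19
455 = 5 × 7 × 13
LCM(385, 1330, 455) = 2 × 5 × 7 × 11 × 13 × 19 = 190190.
Smallest multiple of 190190 that is ≥ 1215514: ⌈1215514/190190⌉ × 190190 = 7 × 190190 = 1331330.

1331330 minutes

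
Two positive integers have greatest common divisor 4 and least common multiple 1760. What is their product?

7040

For any two positive integers, gcd × lcm = product = 4 × 1760 = 7040.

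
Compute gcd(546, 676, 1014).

26

546 = 2 × 3 × 7 × 13
676 = 2^2 × 13^2
1014 = 2 × 3 × 13^2
gcd(546, 676, 1014) = 2 × 13 = 26.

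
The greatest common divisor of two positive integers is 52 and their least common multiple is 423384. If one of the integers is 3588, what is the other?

For two integers, gcd × lcm = product, so the other is (52 × 423384) / 3588 = 22015968 / 3588 = 6136.

6136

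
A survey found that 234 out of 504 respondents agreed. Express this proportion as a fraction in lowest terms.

13/28

234 = 2 × 3^2 × 13
504 = 2^3 × 3^2 × 7
gcd(234, 504) = 2 × 3^2 = 18.
Divide numerator and denominator by 18: 234/504 = 13/28.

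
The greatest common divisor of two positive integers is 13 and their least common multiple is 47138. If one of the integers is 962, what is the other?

637

For two integers, gcd × lcm = product, so the other is (13 × 47138) / 962 = 612794 / 962 = 637.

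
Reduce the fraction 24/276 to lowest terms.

24 = 2^3 × 3
276 = 2^2 × 3 × 23
gcd(24, 276) = 2^2 × 3 = 12.
Divide numerator and denominator by 12: 24/276 = 2/23.

2/23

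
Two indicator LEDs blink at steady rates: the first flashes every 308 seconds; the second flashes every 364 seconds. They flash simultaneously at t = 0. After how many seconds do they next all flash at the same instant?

We need the least common multiple of the intervals.
308 = 2^2 × 7 × 11
364 = 2^2 × 7 × 13
LCM(308, 364) = 2^2 × 7 × 11 × 13 = 4004.

4004 seconds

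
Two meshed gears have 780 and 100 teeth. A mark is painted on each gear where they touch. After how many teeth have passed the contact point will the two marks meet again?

3900 teeth

We need the least common multiple of the intervals.
780 = 2^2 × 3 × 5 × 13
100 = 2^2 × 5^2
LCM(780, 100) = 2^2 × 3 × 5^2 × 13 = 3900.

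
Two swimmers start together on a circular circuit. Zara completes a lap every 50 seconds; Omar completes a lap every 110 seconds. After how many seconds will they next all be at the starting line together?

550 seconds

They coincide at every common multiple of the periods; the first is the LCM.
50 = 2 × 5^2
110 = 2 × 5 × 11
LCM(50, 110) = 2 × 5^2 × 11 = 550.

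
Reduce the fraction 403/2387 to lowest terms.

403 = 13 × 31
2387 = 7 × 11 × 31
gcd(403, 2387) = 31.
Divide numerator and denominator by 31: 403/2387 = 13/77.

13/77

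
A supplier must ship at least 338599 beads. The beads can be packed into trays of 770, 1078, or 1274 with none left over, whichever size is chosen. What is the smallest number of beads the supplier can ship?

350350

The number of beads must be a common multiple of 770, 1078, and 1274, so a multiple of their LCM.
770 = 2 × 5 × 7 × 11
1078 = 2 × 7^2 × 11
1274 = 2 × 7^2 × 13
LCM(770, 1078, 1274) = 2 × 5 × 7^2 × 11 × 13 = 70070.
Smallest multiple of 70070 that is ≥ 338599: ⌈338599/70070⌉ × 70070 = 5 × 70070 = 350350.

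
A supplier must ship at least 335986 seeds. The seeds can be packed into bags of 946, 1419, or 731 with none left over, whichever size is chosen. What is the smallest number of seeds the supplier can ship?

The number of seeds must be a common multiple of 946, 1419, and 731, so a multiple of their LCM.
946 = 2 × 11 × 43
1419 = 3 × 11 × 43
731 = 17 × 43
LCM(946, 1419, 731) = 2 × 3 × 11 × 17 × 43 = 48246.
Smallest multiple of 48246 that is ≥ 335986: ⌈335986/48246⌉ × 48246 = 7 × 48246 = 337722.

337722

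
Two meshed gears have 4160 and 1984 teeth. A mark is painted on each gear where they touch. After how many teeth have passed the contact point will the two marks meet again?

128960 teeth

They coincide at every common multiple of the periods; the first is the LCM.
4160 = 2^6 × 5 × 13
1984 = 2^6 × 31
LCM(4160, 1984) = 2^6 × 5 × 13 × 31 = 128960.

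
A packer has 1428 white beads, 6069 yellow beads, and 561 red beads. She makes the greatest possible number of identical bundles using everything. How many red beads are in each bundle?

11

Number of bundles = gcd(1428, 6069, 561).
1428 = 2^2 × 3 × 7 × 17
6069 = 3 × 7 × 17^2
561 = 3 × 11 × 17
gcd(1428, 6069, 561) = 3 × 17 = 51.
red beads per bundle = 561 / 51 = 11.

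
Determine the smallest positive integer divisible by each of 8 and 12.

24

8 = 2^3
12 = 2^2 × 3
LCM(8, 12) = 2^3 × 3 = 24.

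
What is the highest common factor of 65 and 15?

65 = 5 × 13
15 = 3 × 5
gcd(65, 15) = 5.

5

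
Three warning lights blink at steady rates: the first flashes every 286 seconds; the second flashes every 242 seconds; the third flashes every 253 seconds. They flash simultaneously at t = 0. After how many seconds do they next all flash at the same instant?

They coincide at every common multiple of the periods; the first is the LCM.
286 = 2 × 11 × 13
242 = 2 × 11^2
253 = 11 × 23
LCM(286, 242, 253) = 2 × 11^2 × 13 × 23 = 72358.

72358 seconds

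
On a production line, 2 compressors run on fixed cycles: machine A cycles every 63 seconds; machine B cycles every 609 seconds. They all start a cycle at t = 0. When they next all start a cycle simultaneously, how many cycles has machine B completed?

They are all back at their starting positions together after one LCM of the periods.
63 = 3^2 × 7
609 = 3 × 7 × 29
LCM(63, 609) = 3^2 × 7 × 29 = 1827.
Cycles for period 609: 1827 / 609 = 3.

3 cycles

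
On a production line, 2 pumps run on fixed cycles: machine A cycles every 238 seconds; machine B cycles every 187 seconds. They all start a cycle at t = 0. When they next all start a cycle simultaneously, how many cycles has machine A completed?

11 cycles

The first common completion time is the LCM of the periods.
238 = 2 × 7 × 17
187 = 11 × 17
LCM(238, 187) = 2 × 7 × 11 × 17 = 2618.
Cycles for period 238: 2618 / 238 = 11.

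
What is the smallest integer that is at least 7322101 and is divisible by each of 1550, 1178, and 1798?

The integer must be a common multiple of 1550, 1178, and 1798, so a multiple of their LCM.
1550 = 2 × 5^2 × 31
1178 = 2 × 19 × 31
1798 = 2 × 29 × 31
LCM(1550, 1178, 1798) = 2 × 5^2 × 19 × 29 × 31 = 854050.
Smallest multiple of 854050 that is ≥ 7322101: ⌈7322101/854050⌉ × 854050 = 9 × 854050 = 7686450.

7686450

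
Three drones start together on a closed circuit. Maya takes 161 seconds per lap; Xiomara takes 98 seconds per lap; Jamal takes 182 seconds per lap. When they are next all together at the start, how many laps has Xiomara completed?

All finish a whole number of cycles simultaneously at t = LCM of the periods.
161 = 7 × 23
98 = 2 × 7^2
182 = 2 × 7 × 13
LCM(161, 98, 182) = 2 × 7^2 × 13 × 23 = 29302.
Laps for period 98: 29302 / 98 = 299.

299 laps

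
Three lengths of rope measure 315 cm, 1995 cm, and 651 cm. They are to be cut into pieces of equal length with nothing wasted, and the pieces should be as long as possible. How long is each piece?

The greatest length dividing all of 315, 1995, and 651 is their gcd.
315 = 3^2 × 5 × 7
1995 = 3 × 5 × 7 × 19
651 = 3 × 7 × 31
gcd(315, 1995, 651) = 3 × 7 = 21.

21 cm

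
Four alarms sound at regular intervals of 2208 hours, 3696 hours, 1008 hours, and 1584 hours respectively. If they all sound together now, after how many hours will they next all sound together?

510048 hours

We need the least common multiple of the intervals.
2208 = 2^5 × 3 × 23
3696 = 2^4 × 3 × 7 × 11
1008 = 2^4 × 3^2 × 7
1584 = 2^4 × 3^2 × 11
LCM(2208, 3696, 1008, 1584) = 2^5 × 3^2 × 7 × 11 × 23 = 510048.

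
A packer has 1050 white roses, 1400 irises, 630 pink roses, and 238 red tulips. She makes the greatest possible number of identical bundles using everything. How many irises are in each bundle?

Number of bundles = gcd(1050, 1400, 630, 238).
1050 = 2 × 3 × 5^2 × 7
1400 = 2^3 × 5^2 × 7
630 = 2 × 3^2 × 5 × 7
238 = 2 × 7 × 17
gcd(1050, 1400, 630, 238) = 2 × 7 = 14.
irises per bundle = 1400 / 14 = 100.

100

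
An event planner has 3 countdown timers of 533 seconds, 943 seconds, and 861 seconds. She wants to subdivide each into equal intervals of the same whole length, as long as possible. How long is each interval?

41 seconds

The interval must divide each timer length; the longest such is the gcd.
533 = 13 × 41
943 = 23 × 41
861 = 3 × 7 × 41
gcd(533, 943, 861) = 41.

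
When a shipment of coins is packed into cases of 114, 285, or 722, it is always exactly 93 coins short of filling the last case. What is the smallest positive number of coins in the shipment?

10737

Being 93 short of a full case of size k means N ≡ −93 (mod k), i.e. N + 93 is a multiple of each size.
114 = 2 × 3 × 19
285 = 3 × 5 × 19
722 = 2 × 19^2
LCM(114, 285, 722) = 2 × 3 × 5 × 19^2 = 10830.
Smallest positive N is 10830 − 93 = 10737.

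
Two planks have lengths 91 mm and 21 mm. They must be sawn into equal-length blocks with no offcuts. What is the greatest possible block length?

This is the greatest common divisor of 91 and 21.
91 = 7 × 13
21 = 3 × 7
gcd(91, 21) = 7.

7 mm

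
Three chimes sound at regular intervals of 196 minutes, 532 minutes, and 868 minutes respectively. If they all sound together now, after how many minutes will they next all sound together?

The first simultaneous occurrence is after LCM of the individual periods.
196 = 2^2 × 7^2
532 = 2^2 × 7 × 19
868 = 2^2 × 7 × 31
LCM(196, 532, 868) = 2^2 × 7^2 × 19 × 31 = 115444.

115444 minutes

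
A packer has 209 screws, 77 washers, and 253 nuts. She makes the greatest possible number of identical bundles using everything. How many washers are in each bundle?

Number of bundles = gcd(209, 77, 253).
209 = 11 × 19
77 = 7 × 11
253 = 11 × 23
gcd(209, 77, 253) = 11.
washers per bundle = 77 / 11 = 7.

7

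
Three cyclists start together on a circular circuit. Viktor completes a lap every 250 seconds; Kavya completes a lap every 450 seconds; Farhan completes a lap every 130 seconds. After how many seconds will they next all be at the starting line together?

29250 seconds

The first simultaneous occurrence is after LCM of the individual periods.
250 = 2 × 5^3
450 = 2 × 3^2 × 5^2
130 = 2 × 5 × 13
LCM(250, 450, 130) = 2 × 3^2 × 5^3 × 13 = 29250.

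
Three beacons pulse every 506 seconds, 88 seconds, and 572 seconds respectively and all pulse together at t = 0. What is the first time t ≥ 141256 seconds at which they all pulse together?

Joint pulses occur at multiples of LCM(506, 88, 572).
506 = 2 × 11 × 23
88 = 2^3 × 11
572 = 2^2 × 11 × 13
LCM(506, 88, 572) = 2^3 × 11 × 13 × 23 = 26312.
Smallest multiple of 26312 that is ≥ 141256: ⌈141256/26312⌉ × 26312 = 6 × 26312 = 157872.

157872 seconds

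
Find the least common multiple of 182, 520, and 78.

10920

182 = 2 × 7 × 13
520 = 2^3 × 5 × 13
78 = 2 × 3 × 13
LCM(182, 520, 78) = 2^3 × 3 × 5 × 7 × 13 = 10920.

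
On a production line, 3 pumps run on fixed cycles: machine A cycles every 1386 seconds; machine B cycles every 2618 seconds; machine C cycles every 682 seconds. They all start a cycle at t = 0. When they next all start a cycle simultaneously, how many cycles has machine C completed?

1071 cycles

The first common completion time is the LCM of the periods.
1386 = 2 × 3^2 × 7 × 11
2618 = 2 × 7 × 11 × 17
682 = 2 × 11 × 31
LCM(1386, 2618, 682) = 2 × 3^2 × 7 × 11 × 17 × 31 = 730422.
Cycles for period 682: 730422 / 682 = 1071.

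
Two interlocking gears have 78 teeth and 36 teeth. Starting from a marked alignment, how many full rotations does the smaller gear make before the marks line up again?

The first common completion time is the LCM of the periods.
78 = 2 × 3 × 13
36 = 2^2 × 3^2
LCM(78, 36) = 2^2 × 3^2 × 13 = 468.
Rotations for period 36: 468 / 36 = 13.

13 rotations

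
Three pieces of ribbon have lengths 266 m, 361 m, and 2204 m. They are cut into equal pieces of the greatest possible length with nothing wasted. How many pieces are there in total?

149

Piece length = gcd(266, 361, 2204).
266 = 2 × 7 × 19
361 = 19^2
2204 = 2^2 × 19 × 29
gcd(266, 361, 2204) = 19.
Total pieces = 266/19 + 361/19 + 2204/19 = 14 + 19 + 116 = 149.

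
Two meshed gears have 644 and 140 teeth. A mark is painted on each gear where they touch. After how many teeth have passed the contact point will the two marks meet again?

3220 teeth

The first simultaneous occurrence is after LCM of the individual periods.
644 = 2^2 × 7 × 23
140 = 2^2 × 5 × 7
LCM(644, 140) = 2^2 × 5 × 7 × 23 = 3220.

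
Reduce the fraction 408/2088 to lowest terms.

17/87

408 = 2^3 × 3 × 17
2088 = 2^3 × 3^2 × 29
gcd(408, 2088) = 2^3 × 3 = 24.
Divide numerator and denominator by 24: 408/2088 = 17/87.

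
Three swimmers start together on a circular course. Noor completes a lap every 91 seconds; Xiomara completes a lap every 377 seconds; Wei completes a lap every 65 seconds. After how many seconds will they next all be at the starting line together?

They coincide at every common multiple of the periods; the first is the LCM.
91 = 7 × 13
377 = 13 × 29
65 = 5 × 13
LCM(91, 377, 65) = 5 × 7 × 13 × 29 = 13195.

13195 seconds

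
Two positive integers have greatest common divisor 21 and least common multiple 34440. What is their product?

For any two positive integers, gcd × lcm = product = 21 × 34440 = 723240.

723240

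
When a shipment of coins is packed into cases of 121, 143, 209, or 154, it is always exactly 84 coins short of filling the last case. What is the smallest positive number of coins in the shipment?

Being 84 short of a full case of size k means N ≡ −84 (mod k), i.e. N + 84 is a multiple of each size.
121 = 11^2
143 = 11 × 13
209 = 11 × 19
154 = 2 × 7 × 11
LCM(121, 143, 209, 154) = 2 × 7 × 11^2 × 13 × 19 = 418418.
Smallest positive N is 418418 − 84 = 418334.

418334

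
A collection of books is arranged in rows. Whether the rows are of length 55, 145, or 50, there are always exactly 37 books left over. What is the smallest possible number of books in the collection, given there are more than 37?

N − 37 must be a common multiple of 55, 145, and 50.
55 = 5 × 11
145 = 5 × 29
50 = 2 × 5^2
LCM(55, 145, 50) = 2 × 5^2 × 11 × 29 = 15950.
Smallest N > 37 is LCM + 37 = 15950 + 37 = 15987.

15987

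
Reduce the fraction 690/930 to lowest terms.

23/31

690 = 2 × 3 × 5 × 23
930 = 2 × 3 × 5 × 31
gcd(690, 930) = 2 × 3 × 5 = 30.
Divide numerator and denominator by 30: 690/930 = 23/31.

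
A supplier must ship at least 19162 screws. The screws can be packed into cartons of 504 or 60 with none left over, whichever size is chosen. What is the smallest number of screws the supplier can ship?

The number of screws must be a common multiple of 504 and 60, so a multiple of their LCM.
504 = 2^3 × 3^2 × 7
60 = 2^2 × 3 × 5
LCM(504, 60) = 2^3 × 3^2 × 5 × 7 = 2520.
Smallest multiple of 2520 that is ≥ 19162: ⌈19162/2520⌉ × 2520 = 8 × 2520 = 20160.

20160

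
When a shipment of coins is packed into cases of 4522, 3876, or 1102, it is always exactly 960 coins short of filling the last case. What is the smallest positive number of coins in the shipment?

785868

Being 960 short of a full case of size k means N ≡ −960 (mod k), i.e. N + 960 is a multiple of each size.
4522 = 2 × 7 × 17 × 19
3876 = 2^2 × 3 × 17 × 19
1102 = 2 × 19 × 29
LCM(4522, 3876, 1102) = 2^2 × 3 × 7 × 17 × 19 × 29 = 786828.
Smallest positive N is 786828 − 960 = 785868.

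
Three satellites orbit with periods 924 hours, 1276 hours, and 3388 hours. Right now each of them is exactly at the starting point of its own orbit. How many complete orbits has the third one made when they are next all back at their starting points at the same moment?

The first common completion time is the LCM of the periods.
924 = 2^2 × 3 × 7 × 11
1276 = 2^2 × 11 × 29
3388 = 2^2 × 7 × 11^2
LCM(924, 1276, 3388) = 2^2 × 3 × 7 × 11^2 × 29 = 294756.
Orbits for period 3388: 294756 / 3388 = 87.

87 orbits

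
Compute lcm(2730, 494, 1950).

259350

2730 = 2 × 3 × 5 × 7 × 13
494 = 2 × 13 × 19
1950 = 2 × 3 × 5^2 × 13
LCM(2730, 494, 1950) = 2 × 3 × 5^2 × 7 × 13 × 19 = 259350.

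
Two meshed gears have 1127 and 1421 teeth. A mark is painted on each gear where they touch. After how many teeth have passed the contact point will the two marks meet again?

32683 teeth

The first simultaneous occurrence is after LCM of the individual periods.
1127 = 7^2 × 23
1421 = 7^2 × 29
LCM(1127, 1421) = 7^2 × 23 × 29 = 32683.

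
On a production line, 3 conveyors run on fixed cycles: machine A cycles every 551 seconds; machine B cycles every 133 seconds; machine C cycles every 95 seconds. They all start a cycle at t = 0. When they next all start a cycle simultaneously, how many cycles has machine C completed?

203 cycles

All finish a whole number of cycles simultaneously at t = LCM of the periods.
551 = 19 × 29
133 = 7 × 19
95 = 5 × 19
LCM(551, 133, 95) = 5 × 7 × 19 × 29 = 19285.
Cycles for period 95: 19285 / 95 = 203.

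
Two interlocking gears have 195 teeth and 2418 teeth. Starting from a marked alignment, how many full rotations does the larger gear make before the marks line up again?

5 rotations

All finish a whole number of cycles simultaneously at t = LCM of the periods.
195 = 3 × 5 × 13
2418 = 2 × 3 × 13 × 31
LCM(195, 2418) = 2 × 3 × 5 × 13 × 31 = 12090.
Rotations for period 2418: 12090 / 2418 = 5.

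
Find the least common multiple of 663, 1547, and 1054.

287742

663 = 3 × 13 × 17
1547 = 7 × 13 × 17
1054 = 2 × 17 × 31
LCM(663, 1547, 1054) = 2 × 3 × 7 × 13 × 17 × 31 = 287742.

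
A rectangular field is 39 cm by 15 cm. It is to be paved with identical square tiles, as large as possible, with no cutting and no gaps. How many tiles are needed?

65

Tile side = gcd(39, 15).
39 = 3 × 13
15 = 3 × 5
gcd(39, 15) = 3.
Tiles: (39/3) × (15/3) = 13 × 5 = 65.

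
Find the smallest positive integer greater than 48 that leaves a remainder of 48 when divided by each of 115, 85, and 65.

N − 48 must be a common multiple of 115, 85, and 65.
115 = 5 × 23
85 = 5 × 17
65 = 5 × 13
LCM(115, 85, 65) = 5 × 13 × 17 × 23 = 25415.
Smallest N > 48 is LCM + 48 = 25415 + 48 = 25463.

25463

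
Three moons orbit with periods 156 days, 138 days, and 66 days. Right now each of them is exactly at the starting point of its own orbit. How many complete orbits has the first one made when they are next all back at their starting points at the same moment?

253 orbits

All finish a whole number of cycles simultaneously at t = LCM of the periods.
156 = 2^2 × 3 × 13
138 = 2 × 3 × 23
66 = 2 × 3 × 11
LCM(156, 138, 66) = 2^2 × 3 × 11 × 13 × 23 = 39468.
Orbits for period 156: 39468 / 156 = 253.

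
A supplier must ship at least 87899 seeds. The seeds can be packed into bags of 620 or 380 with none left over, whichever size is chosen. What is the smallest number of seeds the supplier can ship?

The number of seeds must be a common multiple of 620 and 380, so a multiple of their LCM.
620 = 2^2 × 5 × 31
380 = 2^2 × 5 × 19
LCM(620, 380) = 2^2 × 5 × 19 × 31 = 11780.
Smallest multiple of 11780 that is ≥ 87899: ⌈87899/11780⌉ × 11780 = 8 × 11780 = 94240.

94240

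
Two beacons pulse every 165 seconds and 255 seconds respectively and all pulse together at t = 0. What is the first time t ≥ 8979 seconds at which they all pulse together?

Joint pulses occur at multiples of LCM(165, 255).
165 = 3 × 5 × 11
255 = 3 × 5 × 17
LCM(165, 255) = 3 × 5 × 11 × 17 = 2805.
Smallest multiple of 2805 that is ≥ 8979: ⌈8979/2805⌉ × 2805 = 4 × 2805 = 11220.

11220 seconds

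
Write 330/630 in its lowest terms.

330 = 2 × 3 × 5 × 11
630 = 2 × 3^2 × 5 × 7
gcd(330, 630) = 2 × 3 × 5 = 30.
Divide numerator and denominator by 30: 330/630 = 11/21.

11/21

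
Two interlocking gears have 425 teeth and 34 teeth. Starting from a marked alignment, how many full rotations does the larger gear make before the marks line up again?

2 rotations

They are all back at their starting positions together after one LCM of the periods.
425 = 5^2 × 17
34 = 2 × 17
LCM(425, 34) = 2 × 5^2 × 17 = 850.
Rotations for period 425: 850 / 425 = 2.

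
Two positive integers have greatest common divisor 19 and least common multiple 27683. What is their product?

For any two positive integers, gcd × lcm = product = 19 × 27683 = 525977.

525977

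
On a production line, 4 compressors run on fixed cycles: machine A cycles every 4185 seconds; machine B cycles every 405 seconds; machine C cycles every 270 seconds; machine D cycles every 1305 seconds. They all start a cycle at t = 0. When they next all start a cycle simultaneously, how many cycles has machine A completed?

All finish a whole number of cycles simultaneously at t = LCM of the periods.
4185 = 3^3 × 5 × 31
405 = 3^4 × 5
270 = 2 × 3^3 × 5
1305 = 3^2 × 5 × 29
LCM(4185, 405, 270, 1305) = 2 × 3^4 × 5 × 29 × 31 = 728190.
Cycles for period 4185: 728190 / 4185 = 174.

174 cycles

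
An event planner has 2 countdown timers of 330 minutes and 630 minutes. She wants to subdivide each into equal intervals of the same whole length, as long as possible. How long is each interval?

The interval must divide each timer length; the longest such is the gcd.
330 = 2 × 3 × 5 × 11
630 = 2 × 3^2 × 5 × 7
gcd(330, 630) = 2 × 3 × 5 = 30.

30 minutes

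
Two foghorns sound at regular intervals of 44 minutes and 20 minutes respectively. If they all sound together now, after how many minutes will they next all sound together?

We need the least common multiple of the intervals.
44 = 2^2 × 11
20 = 2^2 × 5
LCM(44, 20) = 2^2 × 5 × 11 = 220.

220 minutes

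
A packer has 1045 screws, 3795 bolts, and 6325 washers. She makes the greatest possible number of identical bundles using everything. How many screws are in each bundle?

19

Number of bundles = gcd(1045, 3795, 6325).
1045 = 5 × 11 × 19
3795 = 3 × 5 × 11 × 23
6325 = 5^2 × 11 × 23
gcd(1045, 3795, 6325) = 5 × 11 = 55.
screws per bundle = 1045 / 55 = 19.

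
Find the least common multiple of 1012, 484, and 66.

33396

1012 = 2^2 × 11 × 23
484 = 2^2 × 11^2
66 = 2 × 3 × 11
LCM(1012, 484, 66) = 2^2 × 3 × 11^2 × 23 = 33396.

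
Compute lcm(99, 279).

3069

99 = 3^2 × 11
279 = 3^2 × 31
LCM(99, 279) = 3^2 × 11 × 31 = 3069.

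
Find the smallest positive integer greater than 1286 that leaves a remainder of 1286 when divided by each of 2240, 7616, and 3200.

382086

N − 1286 must be a common multiple of 2240, 7616, and 3200.
2240 = 2^6 × 5 × 7
7616 = 2^6 × 7 × 17
3200 = 2^7 × 5^2
LCM(2240, 7616, 3200) = 2^7 × 5^2 × 7 × 17 = 380800.
Smallest N > 1286 is LCM + 1286 = 380800 + 1286 = 382086.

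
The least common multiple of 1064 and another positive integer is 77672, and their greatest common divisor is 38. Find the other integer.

2774

gcd × lcm = product of the two integers, so the other integer is (38 × 77672) / 1064 = 2774.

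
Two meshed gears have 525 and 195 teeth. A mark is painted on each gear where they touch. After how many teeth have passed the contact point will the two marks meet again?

6825 teeth

The first simultaneous occurrence is after LCM of the individual periods.
525 = 3 × 5^2 × 7
195 = 3 × 5 × 13
LCM(525, 195) = 3 × 5^2 × 7 × 13 = 6825.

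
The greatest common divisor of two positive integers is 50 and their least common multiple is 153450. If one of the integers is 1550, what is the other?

4950

For two integers, gcd × lcm = product, so the other is (50 × 153450) / 1550 = 7672500 / 1550 = 4950.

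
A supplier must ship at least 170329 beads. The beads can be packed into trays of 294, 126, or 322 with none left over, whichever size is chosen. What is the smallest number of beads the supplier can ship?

182574

The number of beads must be a common multiple of 294, 126, and 322, so a multiple of their LCM.
294 = 2 × 3 × 7^2
126 = 2 × 3^2 × 7
322 = 2 × 7 × 23
LCM(294, 126, 322) = 2 × 3^2 × 7^2 × 23 = 20286.
Smallest multiple of 20286 that is ≥ 170329: ⌈170329/20286⌉ × 20286 = 9 × 20286 = 182574.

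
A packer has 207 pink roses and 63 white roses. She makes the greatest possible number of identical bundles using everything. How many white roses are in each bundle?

7

Number of bundles = gcd(207, 63).
207 = 3^2 × 23
63 = 3^2 × 7
gcd(207, 63) = 3^2 = 9.
white roses per bundle = 63 / 9 = 7.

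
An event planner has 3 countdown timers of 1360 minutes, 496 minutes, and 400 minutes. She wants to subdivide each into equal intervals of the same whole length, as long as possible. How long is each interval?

16 minutes

The interval must divide each timer length; the longest such is the gcd.
1360 = 2^4 × 5 × 17
496 = 2^4 × 31
400 = 2^4 × 5^2
gcd(1360, 496, 400) = 2^4 = 16.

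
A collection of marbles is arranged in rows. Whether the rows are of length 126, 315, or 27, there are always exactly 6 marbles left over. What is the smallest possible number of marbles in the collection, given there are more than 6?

N − 6 must be a common multiple of 126, 315, and 27.
126 = 2 × 3^2 × 7
315 = 3^2 × 5 × 7
27 = 3^3
LCM(126, 315, 27) = 2 × 3^3 × 5 × 7 = 1890.
Smallest N > 6 is LCM + 6 = 1890 + 6 = 1896.

1896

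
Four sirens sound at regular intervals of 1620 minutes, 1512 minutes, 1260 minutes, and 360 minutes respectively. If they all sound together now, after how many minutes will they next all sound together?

22680 minutes

The first simultaneous occurrence is after LCM of the individual periods.
1620 = 2^2 × 3^4 × 5
1512 = 2^3 × 3^3 × 7
1260 = 2^2 × 3^2 × 5 × 7
360 = 2^3 × 3^2 × 5
LCM(1620, 1512, 1260, 360) = 2^3 × 3^4 × 5 × 7 = 22680.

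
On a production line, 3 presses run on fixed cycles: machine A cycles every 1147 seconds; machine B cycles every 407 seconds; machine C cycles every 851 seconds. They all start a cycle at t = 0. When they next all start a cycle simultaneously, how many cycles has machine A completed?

253 cycles

The first common completion time is the LCM of the periods.
1147 = 31 × 37
407 = 11 × 37
851 = 23 × 37
LCM(1147, 407, 851) = 11 × 23 × 31 × 37 = 290191.
Cycles for period 1147: 290191 / 1147 = 253.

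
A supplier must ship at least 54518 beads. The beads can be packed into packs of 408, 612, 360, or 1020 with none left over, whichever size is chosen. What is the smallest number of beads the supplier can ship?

55080

The number of beads must be a common multiple of 408, 612, 360, and 1020, so a multiple of their LCM.
408 = 2^3 × 3 × 17
612 = 2^2 × 3^2 × 17
360 = 2^3 × 3^2 × 5
1020 = 2^2 × 3 × 5 × 17
LCM(408, 612, 360, 1020) = 2^3 × 3^2 × 5 × 17 = 6120.
Smallest multiple of 6120 that is ≥ 54518: ⌈54518/6120⌉ × 6120 = 9 × 6120 = 55080.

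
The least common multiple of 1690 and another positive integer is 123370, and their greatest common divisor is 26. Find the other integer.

1898

gcd × lcm = product of the two integers, so the other integer is (26 × 123370) / 1690 = 1898.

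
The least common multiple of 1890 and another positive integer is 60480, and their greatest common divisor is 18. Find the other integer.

gcd × lcm = product of the two integers, so the other integer is (18 × 60480) / 1890 = 576.

576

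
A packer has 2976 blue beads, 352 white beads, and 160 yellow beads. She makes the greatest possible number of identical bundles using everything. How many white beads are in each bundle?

Number of bundles = gcd(2976, 352, 160).
2976 = 2^5 × 3 × 31
352 = 2^5 × 11
160 = 2^5 × 5
gcd(2976, 352, 160) = 2^5 = 32.
white beads per bundle = 352 / 32 = 11.

11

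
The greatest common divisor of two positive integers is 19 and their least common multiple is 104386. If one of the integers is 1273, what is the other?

1558

For two integers, gcd × lcm = product, so the other is (19 × 104386) / 1273 = 1983334 / 1273 = 1558.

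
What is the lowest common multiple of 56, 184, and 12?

3864

56 = 2^3 × 7
184 = 2^3 × 23
12 = 2^2 × 3
LCM(56, 184, 12) = 2^3 × 3 × 7 × 23 = 3864.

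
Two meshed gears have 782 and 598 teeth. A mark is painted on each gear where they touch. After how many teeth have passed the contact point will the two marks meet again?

The first simultaneous occurrence is after LCM of the individual periods.
782 = 2 × 17 × 23
598 = 2 × 13 × 23
LCM(782, 598) = 2 × 13 × 17 × 23 = 10166.

10166 teeth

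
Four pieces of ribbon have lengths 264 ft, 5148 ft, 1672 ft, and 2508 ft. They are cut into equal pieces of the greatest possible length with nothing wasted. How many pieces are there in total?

218

Piece length = gcd(264, 5148, 1672, 2508).
264 = 2^3 × 3 × 11
5148 = 2^2 × 3^2 × 11 × 13
1672 = 2^3 × 11 × 19
2508 = 2^2 × 3 × 11 × 19
gcd(264, 5148, 1672, 2508) = 2^2 × 11 = 44.
Total pieces = 264/44 + 5148/44 + 1672/44 + 2508/44 = 6 + 117 + 38 + 57 = 218.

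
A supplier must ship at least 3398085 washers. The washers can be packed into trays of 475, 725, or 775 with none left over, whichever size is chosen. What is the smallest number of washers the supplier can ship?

3416200

The number of washers must be a common multiple of 475, 725, and 775, so a multiple of their LCM.
475 = 5^2 × 19
725 = 5^2 × 29
775 = 5^2 × 31
LCM(475, 725, 775) = 5^2 × 19 × 29 × 31 = 427025.
Smallest multiple of 427025 that is ≥ 3398085: ⌈3398085/427025⌉ × 427025 = 8 × 427025 = 3416200.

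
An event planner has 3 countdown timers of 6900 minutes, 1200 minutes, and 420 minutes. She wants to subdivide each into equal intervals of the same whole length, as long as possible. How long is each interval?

The interval must divide each timer length; the longest such is the gcd.
6900 = 2^2 × 3 × 5^2 × 23
1200 = 2^4 × 3 × 5^2
420 = 2^2 × 3 × 5 × 7
gcd(6900, 1200, 420) = 2^2 × 3 × 5 = 60.

60 minutes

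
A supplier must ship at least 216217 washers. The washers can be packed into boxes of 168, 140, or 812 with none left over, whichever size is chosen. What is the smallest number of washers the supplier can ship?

219240

The number of washers must be a common multiple of 168, 140, and 812, so a multiple of their LCM.
168 = 2^3 × 3 × 7
140 = 2^2 × 5 × 7
812 = 2^2 × 7 × 29
LCM(168, 140, 812) = 2^3 × 3 × 5 × 7 × 29 = 24360.
Smallest multiple of 24360 that is ≥ 216217: ⌈216217/24360⌉ × 24360 = 9 × 24360 = 219240.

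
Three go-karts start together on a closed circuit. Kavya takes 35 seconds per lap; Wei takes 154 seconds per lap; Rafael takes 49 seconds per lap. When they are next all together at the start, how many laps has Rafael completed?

110 laps

They are all back at their starting positions together after one LCM of the periods.
35 = 5 × 7
154 = 2 × 7 × 11
49 = 7^2
LCM(35, 154, 49) = 2 × 5 × 7^2 × 11 = 5390.
Laps for period 49: 5390 / 49 = 110.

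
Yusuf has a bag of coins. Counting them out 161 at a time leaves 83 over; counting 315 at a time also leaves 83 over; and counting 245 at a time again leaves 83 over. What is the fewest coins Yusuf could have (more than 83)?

50798

N − 83 must be a common multiple of 161, 315, and 245.
161 = 7 × 23
315 = 3^2 × 5 × 7
245 = 5 × 7^2
LCM(161, 315, 245) = 3^2 × 5 × 7^2 × 23 = 50715.
Smallest N > 83 is LCM + 83 = 50715 + 83 = 50798.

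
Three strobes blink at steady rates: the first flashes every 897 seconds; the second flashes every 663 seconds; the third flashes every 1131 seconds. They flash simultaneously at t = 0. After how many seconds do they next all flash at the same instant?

The first simultaneous occurrence is after LCM of the individual periods.
897 = 3 × 13 × 23
663 = 3 × 13 × 17
1131 = 3 × 13 × 29
LCM(897, 663, 1131) = 3 × 13 × 17 × 23 × 29 = 442221.

442221 seconds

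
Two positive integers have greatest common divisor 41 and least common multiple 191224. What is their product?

For any two positive integers, gcd × lcm = product = 41 × 191224 = 7840184.

7840184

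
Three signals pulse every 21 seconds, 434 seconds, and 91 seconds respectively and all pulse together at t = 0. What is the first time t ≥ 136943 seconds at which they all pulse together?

Joint pulses occur at multiples of LCM(21, 434, 91).
21 = 3 × 7
434 = 2 × 7 × 31
91 = 7 × 13
LCM(21, 434, 91) = 2 × 3 × 7 × 13 × 31 = 16926.
Smallest multiple of 16926 that is ≥ 136943: ⌈136943/16926⌉ × 16926 = 9 × 16926 = 152334.

152334 seconds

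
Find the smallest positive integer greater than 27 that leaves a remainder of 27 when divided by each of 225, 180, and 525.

N − 27 must be a common multiple of 225, 180, and 525.
225 = 3^2 × 5^2
180 = 2^2 × 3^2 × 5
525 = 3 × 5^2 × 7
LCM(225, 180, 525) = 2^2 × 3^2 × 5^2 × 7 = 6300.
Smallest N > 27 is LCM + 27 = 6300 + 27 = 6327.

6327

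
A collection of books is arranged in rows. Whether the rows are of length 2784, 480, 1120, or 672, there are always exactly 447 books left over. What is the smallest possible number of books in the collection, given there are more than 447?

97887

N − 447 must be a common multiple of 2784, 480, 1120, and 672.
2784 = 2^5 × 3 × 29
480 = 2^5 × 3 × 5
1120 = 2^5 × 5 × 7
672 = 2^5 × 3 × 7
LCM(2784, 480, 1120, 672) = 2^5 × 3 × 5 × 7 × 29 = 97440.
Smallest N > 447 is LCM + 447 = 97440 + 447 = 97887.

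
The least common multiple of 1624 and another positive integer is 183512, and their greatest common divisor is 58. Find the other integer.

gcd × lcm = product of the two integers, so the other integer is (58 × 183512) / 1624 = 6554.

6554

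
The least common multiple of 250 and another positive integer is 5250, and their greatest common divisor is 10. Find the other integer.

gcd × lcm = product of the two integers, so the other integer is (10 × 5250) / 250 = 210.

210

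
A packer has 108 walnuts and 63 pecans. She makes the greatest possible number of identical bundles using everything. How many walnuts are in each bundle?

12

Number of bundles = gcd(108, 63).
108 = 2^2 × 3^3
63 = 3^2 × 7
gcd(108, 63) = 3^2 = 9.
walnuts per bundle = 108 / 9 = 12.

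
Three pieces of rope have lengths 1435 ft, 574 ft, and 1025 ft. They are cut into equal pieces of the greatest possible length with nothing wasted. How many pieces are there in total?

Piece length = gcd(1435, 574, 1025).
1435 = 5 × 7 × 41
574 = 2 × 7 × 41
1025 = 5^2 × 41
gcd(1435, 574, 1025) = 41.
Total pieces = 1435/41 + 574/41 + 1025/41 = 35 + 14 + 25 = 74.

74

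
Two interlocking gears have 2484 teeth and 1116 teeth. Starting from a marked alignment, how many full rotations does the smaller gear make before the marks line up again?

The first common completion time is the LCM of the periods.
2484 = 2^2 × 3^3 × 23
1116 = 2^2 × 3^2 × 31
LCM(2484, 1116) = 2^2 × 3^3 × 23 × 31 = 77004.
Rotations for period 1116: 77004 / 1116 = 69.

69 rotations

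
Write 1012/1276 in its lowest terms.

23/29

1012 = 2^2 × 11 × 23
1276 = 2^2 × 11 × 29
gcd(1012, 1276) = 2^2 × 11 = 44.
Divide numerator and denominator by 44: 1012/1276 = 23/29.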